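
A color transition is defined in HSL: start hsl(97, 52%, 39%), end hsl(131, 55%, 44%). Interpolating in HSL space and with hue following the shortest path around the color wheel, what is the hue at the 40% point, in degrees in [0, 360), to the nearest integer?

Hue arc: Δh = 131 − 97 = 34° (|Δh| ≤ 180, already the shorter path).
H = 97 + 0.4 × (34) = 110.6 → 111°

111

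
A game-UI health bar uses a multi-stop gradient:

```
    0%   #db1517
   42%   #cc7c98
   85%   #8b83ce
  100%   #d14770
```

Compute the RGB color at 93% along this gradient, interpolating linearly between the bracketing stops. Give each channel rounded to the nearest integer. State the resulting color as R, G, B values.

93% lies between the 85% and 100% stops, so the local fraction is t = (93 − 85)/(100 − 85) = 8/15 ≈ 0.5333.
#8b83ce → (139, 131, 206); #d14770 → (209, 71, 112).
R = 139 + 0.5333 × (209 − 139) = 176.331 → 176
G = 131 + 0.5333 × (71 − 131) = 99.002 → 99
B = 206 + 0.5333 × (112 − 206) = 155.87 → 156

(176, 99, 156)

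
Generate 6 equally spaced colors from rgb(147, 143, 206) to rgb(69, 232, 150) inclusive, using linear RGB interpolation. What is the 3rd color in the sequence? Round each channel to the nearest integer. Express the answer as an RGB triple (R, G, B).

(116, 179, 184)

With 6 swatches and endpoints inclusive, swatch 3 sits at t = (3 − 1)/(6 − 1) = 2/5 ≈ 0.4.
R = 147 + 0.4 × (69 − 147) = 115.8 → 116
G = 143 + 0.4 × (232 − 143) = 178.6 → 179
B = 206 + 0.4 × (150 − 206) = 183.6 → 184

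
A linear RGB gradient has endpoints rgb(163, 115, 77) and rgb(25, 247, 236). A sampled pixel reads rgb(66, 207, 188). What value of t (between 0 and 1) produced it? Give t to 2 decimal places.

0.70

Invert the lerp on the B channel (largest span, 159): t = (188 − 77) / (236 − 77) = 111/159 = 0.69811.
Check on R: (66 − 163)/(25 − 163) = 0.7029 ✓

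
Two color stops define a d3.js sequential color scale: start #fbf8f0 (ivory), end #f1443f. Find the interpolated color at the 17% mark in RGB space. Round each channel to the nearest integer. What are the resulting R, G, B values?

(249, 217, 210)

#fbf8f0 → (251, 248, 240); #f1443f → (241, 68, 63).
17% corresponds to t = 0.17.
R = 251 + 0.17 × (241 − 251) = 251 + 0.17 × -10 = 249.3 → 249
G = 248 + 0.17 × (68 − 248) = 248 + 0.17 × -180 = 217.4 → 217
B = 240 + 0.17 × (63 − 240) = 240 + 0.17 × -177 = 209.91 → 210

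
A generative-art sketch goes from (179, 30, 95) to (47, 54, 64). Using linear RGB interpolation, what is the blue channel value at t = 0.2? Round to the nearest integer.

B = 95 + 0.2 × (64 − 95) = 88.8 → 89

89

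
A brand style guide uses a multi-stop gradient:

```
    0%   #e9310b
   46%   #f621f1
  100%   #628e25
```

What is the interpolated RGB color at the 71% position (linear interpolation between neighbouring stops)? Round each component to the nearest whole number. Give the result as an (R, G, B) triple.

(177, 83, 147)

71% lies between the 46% and 100% stops, so the local fraction is t = (71 − 46)/(100 − 46) = 25/54 ≈ 0.463.
#f621f1 → (246, 33, 241); #628e25 → (98, 142, 37).
R = 246 + 0.463 × (98 − 246) = 177.476 → 177
G = 33 + 0.463 × (142 − 33) = 83.467 → 83
B = 241 + 0.463 × (37 − 241) = 146.548 → 147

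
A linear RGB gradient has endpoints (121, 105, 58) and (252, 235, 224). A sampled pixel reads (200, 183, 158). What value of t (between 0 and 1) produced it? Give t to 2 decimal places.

Invert the lerp on the B channel (largest span, 166): t = (158 − 58) / (224 − 58) = 100/166 = 0.60241.
Check on R: (200 − 121)/(252 − 121) = 0.6031 ✓

0.60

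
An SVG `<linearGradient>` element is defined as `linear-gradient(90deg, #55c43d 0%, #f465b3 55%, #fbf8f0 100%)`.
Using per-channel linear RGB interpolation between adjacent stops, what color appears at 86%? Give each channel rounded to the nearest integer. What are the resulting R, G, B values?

(249, 202, 221)

86% lies between the 55% and 100% stops, so the local fraction is t = (86 − 55)/(100 − 55) = 31/45 ≈ 0.6889.
#f465b3 → (244, 101, 179); #fbf8f0 → (251, 248, 240).
R = 244 + 0.6889 × (251 − 244) = 248.822 → 249
G = 101 + 0.6889 × (248 − 101) = 202.268 → 202
B = 179 + 0.6889 × (240 − 179) = 221.023 → 221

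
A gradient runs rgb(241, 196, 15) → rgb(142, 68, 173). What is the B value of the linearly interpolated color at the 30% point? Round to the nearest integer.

B = 15 + 0.3 × (173 − 15) = 62.4 → 62

62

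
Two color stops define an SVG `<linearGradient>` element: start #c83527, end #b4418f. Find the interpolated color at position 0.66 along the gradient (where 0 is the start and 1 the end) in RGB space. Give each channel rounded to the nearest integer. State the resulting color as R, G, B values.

#c83527 → (200, 53, 39); #b4418f → (180, 65, 143).
R = 200 + 0.66 × (180 − 200) = 200 + 0.66 × -20 = 186.8 → 187
G = 53 + 0.66 × (65 − 53) = 53 + 0.66 × 12 = 60.92 → 61
B = 39 + 0.66 × (143 − 39) = 39 + 0.66 × 104 = 107.64 → 108

(187, 61, 108)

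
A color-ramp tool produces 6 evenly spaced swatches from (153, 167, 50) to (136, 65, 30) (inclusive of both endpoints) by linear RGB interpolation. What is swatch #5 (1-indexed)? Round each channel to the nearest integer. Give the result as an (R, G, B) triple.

(139, 85, 34)

With 6 swatches and endpoints inclusive, swatch 5 sits at t = (5 − 1)/(6 − 1) = 4/5 ≈ 0.8.
R = 153 + 0.8 × (136 − 153) = 139.4 → 139
G = 167 + 0.8 × (65 − 167) = 85.4 → 85
B = 50 + 0.8 × (30 − 50) = 34 → 34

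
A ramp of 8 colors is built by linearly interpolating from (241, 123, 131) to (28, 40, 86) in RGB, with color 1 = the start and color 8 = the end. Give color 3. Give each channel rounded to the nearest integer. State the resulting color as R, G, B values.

(180, 99, 118)

With 8 swatches and endpoints inclusive, swatch 3 sits at t = (3 − 1)/(8 − 1) = 2/7 ≈ 0.2857.
R = 241 + 0.2857 × (28 − 241) = 180.146 → 180
G = 123 + 0.2857 × (40 − 123) = 99.287 → 99
B = 131 + 0.2857 × (86 − 131) = 118.144 → 118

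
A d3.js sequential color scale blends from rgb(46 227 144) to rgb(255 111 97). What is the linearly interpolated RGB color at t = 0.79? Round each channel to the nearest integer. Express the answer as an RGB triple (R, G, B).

R = 46 + 0.79 × (255 − 46) = 46 + 0.79 × 209 = 211.11 → 211
G = 227 + 0.79 × (111 − 227) = 227 + 0.79 × -116 = 135.36 → 135
B = 144 + 0.79 × (97 − 144) = 144 + 0.79 × -47 = 106.87 → 107

(211, 135, 107)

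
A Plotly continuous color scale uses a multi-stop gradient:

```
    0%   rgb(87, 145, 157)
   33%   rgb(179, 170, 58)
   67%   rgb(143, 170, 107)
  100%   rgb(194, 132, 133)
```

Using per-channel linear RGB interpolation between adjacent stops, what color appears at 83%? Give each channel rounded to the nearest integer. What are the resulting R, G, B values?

(168, 152, 120)

83% lies between the 67% and 100% stops, so the local fraction is t = (83 − 67)/(100 − 67) = 16/33 ≈ 0.4848.
R = 143 + 0.4848 × (194 − 143) = 167.725 → 168
G = 170 + 0.4848 × (132 − 170) = 151.578 → 152
B = 107 + 0.4848 × (133 − 107) = 119.605 → 120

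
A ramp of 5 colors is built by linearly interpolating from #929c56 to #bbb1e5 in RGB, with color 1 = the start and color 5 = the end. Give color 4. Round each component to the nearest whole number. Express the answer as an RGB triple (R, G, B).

With 5 swatches and endpoints inclusive, swatch 4 sits at t = (4 − 1)/(5 − 1) = 3/4 ≈ 0.75.
#929c56 → (146, 156, 86); #bbb1e5 → (187, 177, 229).
R = 146 + 0.75 × (187 − 146) = 176.75 → 177
G = 156 + 0.75 × (177 − 156) = 171.75 → 172
B = 86 + 0.75 × (229 − 86) = 193.25 → 193

(177, 172, 193)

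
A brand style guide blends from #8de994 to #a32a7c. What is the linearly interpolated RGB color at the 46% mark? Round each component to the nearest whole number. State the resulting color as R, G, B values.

(151, 145, 137)

#8de994 → (141, 233, 148); #a32a7c → (163, 42, 124).
46% corresponds to t = 0.46.
R = 141 + 0.46 × (163 − 141) = 141 + 0.46 × 22 = 151.12 → 151
G = 233 + 0.46 × (42 − 233) = 233 + 0.46 × -191 = 145.14 → 145
B = 148 + 0.46 × (124 − 148) = 148 + 0.46 × -24 = 136.96 → 137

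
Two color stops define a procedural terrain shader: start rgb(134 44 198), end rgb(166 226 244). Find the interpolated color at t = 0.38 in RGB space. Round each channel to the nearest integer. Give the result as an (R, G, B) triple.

(146, 113, 215)

R = 134 + 0.38 × (166 − 134) = 134 + 0.38 × 32 = 146.16 → 146
G = 44 + 0.38 × (226 − 44) = 44 + 0.38 × 182 = 113.16 → 113
B = 198 + 0.38 × (244 − 198) = 198 + 0.38 × 46 = 215.48 → 215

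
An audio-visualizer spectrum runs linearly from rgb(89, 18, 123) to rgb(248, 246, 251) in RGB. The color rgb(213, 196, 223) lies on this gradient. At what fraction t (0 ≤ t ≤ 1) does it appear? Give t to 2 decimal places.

Invert the lerp on the G channel (largest span, 228): t = (196 − 18) / (246 − 18) = 178/228 = 0.7807.
Check on R: (213 − 89)/(248 − 89) = 0.7799 ✓

0.78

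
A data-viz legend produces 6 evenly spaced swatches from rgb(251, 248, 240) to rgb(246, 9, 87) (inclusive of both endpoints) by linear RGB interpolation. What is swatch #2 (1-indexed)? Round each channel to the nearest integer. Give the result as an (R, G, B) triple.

(250, 200, 209)

With 6 swatches and endpoints inclusive, swatch 2 sits at t = (2 − 1)/(6 − 1) = 1/5 ≈ 0.2.
R = 251 + 0.2 × (246 − 251) = 250 → 250
G = 248 + 0.2 × (9 − 248) = 200.2 → 200
B = 240 + 0.2 × (87 − 240) = 209.4 → 209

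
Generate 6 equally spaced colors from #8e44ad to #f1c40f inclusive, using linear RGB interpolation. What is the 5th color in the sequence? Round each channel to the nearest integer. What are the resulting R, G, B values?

(221, 170, 47)

With 6 swatches and endpoints inclusive, swatch 5 sits at t = (5 − 1)/(6 − 1) = 4/5 ≈ 0.8.
#8e44ad → (142, 68, 173); #f1c40f → (241, 196, 15).
R = 142 + 0.8 × (241 − 142) = 221.2 → 221
G = 68 + 0.8 × (196 − 68) = 170.4 → 170
B = 173 + 0.8 × (15 − 173) = 46.6 → 47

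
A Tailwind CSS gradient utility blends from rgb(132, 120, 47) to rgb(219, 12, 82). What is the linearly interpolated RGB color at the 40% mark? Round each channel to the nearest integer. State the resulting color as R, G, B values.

40% corresponds to t = 0.4.
R = 132 + 0.4 × (219 − 132) = 132 + 0.4 × 87 = 166.8 → 167
G = 120 + 0.4 × (12 − 120) = 120 + 0.4 × -108 = 76.8 → 77
B = 47 + 0.4 × (82 − 47) = 47 + 0.4 × 35 = 61 → 61

(167, 77, 61)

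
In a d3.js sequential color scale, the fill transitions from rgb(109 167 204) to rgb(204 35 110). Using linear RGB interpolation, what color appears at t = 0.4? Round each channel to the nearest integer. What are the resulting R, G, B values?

(147, 114, 166)

R = 109 + 0.4 × (204 − 109) = 109 + 0.4 × 95 = 147 → 147
G = 167 + 0.4 × (35 − 167) = 167 + 0.4 × -132 = 114.2 → 114
B = 204 + 0.4 × (110 − 204) = 204 + 0.4 × -94 = 166.4 → 166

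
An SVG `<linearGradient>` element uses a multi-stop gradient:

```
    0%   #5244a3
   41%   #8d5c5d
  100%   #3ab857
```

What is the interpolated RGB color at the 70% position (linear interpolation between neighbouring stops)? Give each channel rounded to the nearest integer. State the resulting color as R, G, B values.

70% lies between the 41% and 100% stops, so the local fraction is t = (70 − 41)/(100 − 41) = 29/59 ≈ 0.4915.
#8d5c5d → (141, 92, 93); #3ab857 → (58, 184, 87).
R = 141 + 0.4915 × (58 − 141) = 100.206 → 100
G = 92 + 0.4915 × (184 − 92) = 137.218 → 137
B = 93 + 0.4915 × (87 − 93) = 90.051 → 90

(100, 137, 90)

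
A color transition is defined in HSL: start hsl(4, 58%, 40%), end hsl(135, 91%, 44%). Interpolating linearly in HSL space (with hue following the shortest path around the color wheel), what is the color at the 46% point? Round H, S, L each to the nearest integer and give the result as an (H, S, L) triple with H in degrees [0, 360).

Hue arc: Δh = 135 − 4 = 131° (|Δh| ≤ 180, already the shorter path).
H = 4 + 0.46 × (131) = 64.26 → 64°
S = 58 + 0.46 × (91 − 58) = 73.18 → 73%
L = 40 + 0.46 × (44 − 40) = 41.84 → 42%

(64, 73, 42)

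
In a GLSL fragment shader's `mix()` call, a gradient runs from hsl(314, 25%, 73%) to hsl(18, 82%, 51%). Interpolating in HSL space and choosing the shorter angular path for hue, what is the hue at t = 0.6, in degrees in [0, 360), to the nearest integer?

Hue: 18 − 314 = -296°, but |-296| > 180 so the shorter arc goes the other way: Δh = -296 + 360 = 64°.
H = 314 + 0.6 × (64) = 352.4 → 352°

352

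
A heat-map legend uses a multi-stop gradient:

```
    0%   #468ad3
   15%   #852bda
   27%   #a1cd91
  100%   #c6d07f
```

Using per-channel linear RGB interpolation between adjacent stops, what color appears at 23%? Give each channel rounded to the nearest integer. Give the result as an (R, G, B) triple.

(152, 151, 169)

23% lies between the 15% and 27% stops, so the local fraction is t = (23 − 15)/(27 − 15) = 8/12 ≈ 0.6667.
#852bda → (133, 43, 218); #a1cd91 → (161, 205, 145).
R = 133 + 0.6667 × (161 − 133) = 151.668 → 152
G = 43 + 0.6667 × (205 − 43) = 151.005 → 151
B = 218 + 0.6667 × (145 − 218) = 169.331 → 169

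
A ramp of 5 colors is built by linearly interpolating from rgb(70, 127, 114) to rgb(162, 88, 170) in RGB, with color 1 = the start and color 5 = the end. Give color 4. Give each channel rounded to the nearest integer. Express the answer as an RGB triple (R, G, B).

(139, 98, 156)

With 5 swatches and endpoints inclusive, swatch 4 sits at t = (4 − 1)/(5 − 1) = 3/4 ≈ 0.75.
R = 70 + 0.75 × (162 − 70) = 139 → 139
G = 127 + 0.75 × (88 − 127) = 97.75 → 98
B = 114 + 0.75 × (170 − 114) = 156 → 156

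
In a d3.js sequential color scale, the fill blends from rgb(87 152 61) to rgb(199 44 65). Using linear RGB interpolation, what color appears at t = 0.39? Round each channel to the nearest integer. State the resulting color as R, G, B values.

R = 87 + 0.39 × (199 − 87) = 87 + 0.39 × 112 = 130.68 → 131
G = 152 + 0.39 × (44 − 152) = 152 + 0.39 × -108 = 109.88 → 110
B = 61 + 0.39 × (65 − 61) = 61 + 0.39 × 4 = 62.56 → 63

(131, 110, 63)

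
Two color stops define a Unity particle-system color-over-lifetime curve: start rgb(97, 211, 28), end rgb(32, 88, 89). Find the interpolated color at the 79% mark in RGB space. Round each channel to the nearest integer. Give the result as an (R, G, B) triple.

(46, 114, 76)

79% corresponds to t = 0.79.
R = 97 + 0.79 × (32 − 97) = 97 + 0.79 × -65 = 45.65 → 46
G = 211 + 0.79 × (88 − 211) = 211 + 0.79 × -123 = 113.83 → 114
B = 28 + 0.79 × (89 − 28) = 28 + 0.79 × 61 = 76.19 → 76
So the blended color is (46, 114, 76), about #2e724c.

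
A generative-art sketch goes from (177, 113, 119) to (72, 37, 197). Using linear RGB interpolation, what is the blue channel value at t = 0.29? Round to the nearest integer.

142

B = 119 + 0.29 × (197 − 119) = 141.62 → 142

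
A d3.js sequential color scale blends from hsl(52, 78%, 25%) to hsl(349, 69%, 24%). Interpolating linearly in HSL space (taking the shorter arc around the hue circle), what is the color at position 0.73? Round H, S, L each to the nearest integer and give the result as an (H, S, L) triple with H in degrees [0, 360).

(6, 71, 24)

Hue: 349 − 52 = 297°, but |297| > 180 so the shorter arc goes the other way: Δh = 297 − 360 = -63°.
H = 52 + 0.73 × (-63) = 6.01 → 6°
S = 78 + 0.73 × (69 − 78) = 71.43 → 71%
L = 25 + 0.73 × (24 − 25) = 24.27 → 24%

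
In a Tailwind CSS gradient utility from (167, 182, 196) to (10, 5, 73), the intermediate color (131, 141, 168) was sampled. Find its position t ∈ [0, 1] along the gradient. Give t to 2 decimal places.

Invert the lerp on the G channel (largest span, 177): t = (141 − 182) / (5 − 182) = -41/-177 = 0.23164.
Check on R: (131 − 167)/(10 − 167) = 0.2293 ✓

0.23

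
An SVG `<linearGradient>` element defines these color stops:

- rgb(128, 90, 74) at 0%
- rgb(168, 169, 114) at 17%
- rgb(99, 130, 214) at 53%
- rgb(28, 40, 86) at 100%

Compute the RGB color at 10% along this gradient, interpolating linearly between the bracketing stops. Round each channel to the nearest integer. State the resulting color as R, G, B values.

10% lies between the 0% and 17% stops, so the local fraction is t = (10 − 0)/(17 − 0) = 10/17 ≈ 0.5882.
R = 128 + 0.5882 × (168 − 128) = 151.528 → 152
G = 90 + 0.5882 × (169 − 90) = 136.468 → 136
B = 74 + 0.5882 × (114 − 74) = 97.528 → 98

(152, 136, 98)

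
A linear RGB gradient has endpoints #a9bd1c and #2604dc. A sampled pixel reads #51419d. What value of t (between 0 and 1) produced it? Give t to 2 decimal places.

Invert the lerp on the B channel (largest span, 192): t = (157 − 28) / (220 − 28) = 129/192 = 0.67188.
Check on R: (81 − 169)/(38 − 169) = 0.6718 ✓

0.67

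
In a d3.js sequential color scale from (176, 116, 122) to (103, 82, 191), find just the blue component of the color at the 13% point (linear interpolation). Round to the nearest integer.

131

B = 122 + 0.13 × (191 − 122) = 130.97 → 131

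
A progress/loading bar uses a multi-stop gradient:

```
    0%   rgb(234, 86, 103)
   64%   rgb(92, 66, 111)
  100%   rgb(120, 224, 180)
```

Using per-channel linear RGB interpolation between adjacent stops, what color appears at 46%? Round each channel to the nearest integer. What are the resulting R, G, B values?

(132, 72, 109)

46% lies between the 0% and 64% stops, so the local fraction is t = (46 − 0)/(64 − 0) = 46/64 ≈ 0.7188.
R = 234 + 0.7188 × (92 − 234) = 131.93 → 132
G = 86 + 0.7188 × (66 − 86) = 71.624 → 72
B = 103 + 0.7188 × (111 − 103) = 108.75 → 109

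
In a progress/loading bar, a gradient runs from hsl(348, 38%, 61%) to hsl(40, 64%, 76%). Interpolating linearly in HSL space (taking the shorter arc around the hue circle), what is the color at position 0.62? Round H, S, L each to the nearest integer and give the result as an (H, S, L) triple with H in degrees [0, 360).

(20, 54, 70)

Hue: 40 − 348 = -308°, but |-308| > 180 so the shorter arc goes the other way: Δh = -308 + 360 = 52°.
H = 348 + 0.62 × (52) = 380.24 → 380 → 380 mod 360 = 20°
S = 38 + 0.62 × (64 − 38) = 54.12 → 54%
L = 61 + 0.62 × (76 − 61) = 70.3 → 70%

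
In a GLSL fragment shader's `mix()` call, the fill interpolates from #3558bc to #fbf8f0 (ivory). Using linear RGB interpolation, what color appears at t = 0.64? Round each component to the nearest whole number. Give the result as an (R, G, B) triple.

#3558bc → (53, 88, 188); #fbf8f0 → (251, 248, 240).
R = 53 + 0.64 × (251 − 53) = 53 + 0.64 × 198 = 179.72 → 180
G = 88 + 0.64 × (248 − 88) = 88 + 0.64 × 160 = 190.4 → 190
B = 188 + 0.64 × (240 − 188) = 188 + 0.64 × 52 = 221.28 → 221

(180, 190, 221)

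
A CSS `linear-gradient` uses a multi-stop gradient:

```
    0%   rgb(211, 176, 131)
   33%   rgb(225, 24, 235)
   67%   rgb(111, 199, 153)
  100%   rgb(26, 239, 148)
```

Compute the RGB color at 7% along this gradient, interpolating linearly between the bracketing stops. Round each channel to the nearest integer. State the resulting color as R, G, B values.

7% lies between the 0% and 33% stops, so the local fraction is t = (7 − 0)/(33 − 0) = 7/33 ≈ 0.2121.
R = 211 + 0.2121 × (225 − 211) = 213.969 → 214
G = 176 + 0.2121 × (24 − 176) = 143.761 → 144
B = 131 + 0.2121 × (235 − 131) = 153.058 → 153

(214, 144, 153)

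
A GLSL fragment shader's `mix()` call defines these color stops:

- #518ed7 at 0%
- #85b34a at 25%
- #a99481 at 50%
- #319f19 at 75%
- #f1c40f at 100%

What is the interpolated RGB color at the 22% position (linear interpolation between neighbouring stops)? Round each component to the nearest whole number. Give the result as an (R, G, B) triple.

22% lies between the 0% and 25% stops, so the local fraction is t = (22 − 0)/(25 − 0) = 22/25 ≈ 0.88.
#518ed7 → (81, 142, 215); #85b34a → (133, 179, 74).
R = 81 + 0.88 × (133 − 81) = 126.76 → 127
G = 142 + 0.88 × (179 − 142) = 174.56 → 175
B = 215 + 0.88 × (74 − 215) = 90.92 → 91

(127, 175, 91)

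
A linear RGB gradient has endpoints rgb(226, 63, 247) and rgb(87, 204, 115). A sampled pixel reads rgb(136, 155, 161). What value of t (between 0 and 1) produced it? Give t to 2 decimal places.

0.65

Invert the lerp on the G channel (largest span, 141): t = (155 − 63) / (204 − 63) = 92/141 = 0.65248.
Check on R: (136 − 226)/(87 − 226) = 0.6475 ✓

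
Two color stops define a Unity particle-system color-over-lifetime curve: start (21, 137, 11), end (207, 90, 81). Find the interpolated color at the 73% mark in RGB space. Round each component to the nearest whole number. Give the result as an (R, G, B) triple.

(157, 103, 62)

73% corresponds to t = 0.73.
R = 21 + 0.73 × (207 − 21) = 21 + 0.73 × 186 = 156.78 → 157
G = 137 + 0.73 × (90 − 137) = 137 + 0.73 × -47 = 102.69 → 103
B = 11 + 0.73 × (81 − 11) = 11 + 0.73 × 70 = 62.1 → 62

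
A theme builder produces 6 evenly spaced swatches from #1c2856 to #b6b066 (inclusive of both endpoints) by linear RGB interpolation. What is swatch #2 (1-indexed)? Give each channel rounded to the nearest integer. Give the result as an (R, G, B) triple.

(59, 67, 89)

With 6 swatches and endpoints inclusive, swatch 2 sits at t = (2 − 1)/(6 − 1) = 1/5 ≈ 0.2.
#1c2856 → (28, 40, 86); #b6b066 → (182, 176, 102).
R = 28 + 0.2 × (182 − 28) = 58.8 → 59
G = 40 + 0.2 × (176 − 40) = 67.2 → 67
B = 86 + 0.2 × (102 − 86) = 89.2 → 89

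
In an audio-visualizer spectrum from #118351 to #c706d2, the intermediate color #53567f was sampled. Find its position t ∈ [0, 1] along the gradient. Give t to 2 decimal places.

Invert the lerp on the R channel (largest span, 182): t = (83 − 17) / (199 − 17) = 66/182 = 0.36264.
Check on G: (86 − 131)/(6 − 131) = 0.36 ✓

0.36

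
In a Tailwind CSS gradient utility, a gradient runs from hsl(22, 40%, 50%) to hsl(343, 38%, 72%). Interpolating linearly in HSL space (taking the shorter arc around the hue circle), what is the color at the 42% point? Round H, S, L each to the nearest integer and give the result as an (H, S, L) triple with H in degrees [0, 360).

Hue: 343 − 22 = 321°, but |321| > 180 so the shorter arc goes the other way: Δh = 321 − 360 = -39°.
H = 22 + 0.42 × (-39) = 5.62 → 6°
S = 40 + 0.42 × (38 − 40) = 39.16 → 39%
L = 50 + 0.42 × (72 − 50) = 59.24 → 59%

(6, 39, 59)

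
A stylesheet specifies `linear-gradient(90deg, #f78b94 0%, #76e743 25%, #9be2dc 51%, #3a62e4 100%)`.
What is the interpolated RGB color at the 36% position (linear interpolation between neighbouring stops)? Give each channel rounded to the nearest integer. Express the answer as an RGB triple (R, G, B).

36% lies between the 25% and 51% stops, so the local fraction is t = (36 − 25)/(51 − 25) = 11/26 ≈ 0.4231.
#76e743 → (118, 231, 67); #9be2dc → (155, 226, 220).
R = 118 + 0.4231 × (155 − 118) = 133.655 → 134
G = 231 + 0.4231 × (226 − 231) = 228.885 → 229
B = 67 + 0.4231 × (220 − 67) = 131.734 → 132

(134, 229, 132)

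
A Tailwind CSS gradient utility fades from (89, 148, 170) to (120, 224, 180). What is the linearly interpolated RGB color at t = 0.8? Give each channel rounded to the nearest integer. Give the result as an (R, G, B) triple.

R = 89 + 0.8 × (120 − 89) = 89 + 0.8 × 31 = 113.8 → 114
G = 148 + 0.8 × (224 − 148) = 148 + 0.8 × 76 = 208.8 → 209
B = 170 + 0.8 × (180 − 170) = 170 + 0.8 × 10 = 178 → 178
So the blended color is (114, 209, 178), about #72d1b2.

(114, 209, 178)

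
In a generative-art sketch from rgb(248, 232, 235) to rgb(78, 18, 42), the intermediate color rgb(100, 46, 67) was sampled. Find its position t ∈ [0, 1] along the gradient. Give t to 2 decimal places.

Invert the lerp on the G channel (largest span, 214): t = (46 − 232) / (18 − 232) = -186/-214 = 0.86916.
Check on R: (100 − 248)/(78 − 248) = 0.8706 ✓

0.87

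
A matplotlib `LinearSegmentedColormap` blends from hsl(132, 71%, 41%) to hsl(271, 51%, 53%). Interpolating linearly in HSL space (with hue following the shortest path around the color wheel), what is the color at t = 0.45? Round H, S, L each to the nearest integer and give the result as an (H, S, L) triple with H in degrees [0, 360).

Hue arc: Δh = 271 − 132 = 139° (|Δh| ≤ 180, already the shorter path).
H = 132 + 0.45 × (139) = 194.55 → 195°
S = 71 + 0.45 × (51 − 71) = 62 → 62%
L = 41 + 0.45 × (53 − 41) = 46.4 → 46%

(195, 62, 46)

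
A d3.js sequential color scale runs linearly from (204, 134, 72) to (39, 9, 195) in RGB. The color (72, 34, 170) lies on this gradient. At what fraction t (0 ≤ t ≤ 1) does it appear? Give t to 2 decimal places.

Invert the lerp on the R channel (largest span, 165): t = (72 − 204) / (39 − 204) = -132/-165 = 0.8.
Check on G: (34 − 134)/(9 − 134) = 0.8 ✓

0.80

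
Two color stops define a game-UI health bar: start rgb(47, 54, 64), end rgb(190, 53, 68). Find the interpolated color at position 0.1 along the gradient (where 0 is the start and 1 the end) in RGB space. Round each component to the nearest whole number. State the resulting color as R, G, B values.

(61, 54, 64)

R = 47 + 0.1 × (190 − 47) = 47 + 0.1 × 143 = 61.3 → 61
G = 54 + 0.1 × (53 − 54) = 54 + 0.1 × -1 = 53.9 → 54
B = 64 + 0.1 × (68 − 64) = 64 + 0.1 × 4 = 64.4 → 64
So the blended color is (61, 54, 64), about #3d3640.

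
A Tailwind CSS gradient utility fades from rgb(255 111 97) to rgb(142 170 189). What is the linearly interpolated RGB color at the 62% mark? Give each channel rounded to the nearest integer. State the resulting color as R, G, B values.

(185, 148, 154)

62% corresponds to t = 0.62.
R = 255 + 0.62 × (142 − 255) = 255 + 0.62 × -113 = 184.94 → 185
G = 111 + 0.62 × (170 − 111) = 111 + 0.62 × 59 = 147.58 → 148
B = 97 + 0.62 × (189 − 97) = 97 + 0.62 × 92 = 154.04 → 154
So the blended color is (185, 148, 154), about #b9949a.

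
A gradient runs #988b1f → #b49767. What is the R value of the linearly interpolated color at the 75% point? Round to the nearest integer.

173

R₁ = 152 (from #988b1f), R₂ = 180 (from #b49767).
R = 152 + 0.75 × (180 − 152) = 173 → 173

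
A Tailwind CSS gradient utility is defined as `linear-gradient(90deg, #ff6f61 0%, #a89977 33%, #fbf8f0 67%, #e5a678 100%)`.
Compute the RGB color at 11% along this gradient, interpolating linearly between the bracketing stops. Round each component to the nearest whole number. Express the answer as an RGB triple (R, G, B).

(226, 125, 104)

11% lies between the 0% and 33% stops, so the local fraction is t = (11 − 0)/(33 − 0) = 11/33 ≈ 0.3333.
#ff6f61 → (255, 111, 97); #a89977 → (168, 153, 119).
R = 255 + 0.3333 × (168 − 255) = 226.003 → 226
G = 111 + 0.3333 × (153 − 111) = 124.999 → 125
B = 97 + 0.3333 × (119 − 97) = 104.333 → 104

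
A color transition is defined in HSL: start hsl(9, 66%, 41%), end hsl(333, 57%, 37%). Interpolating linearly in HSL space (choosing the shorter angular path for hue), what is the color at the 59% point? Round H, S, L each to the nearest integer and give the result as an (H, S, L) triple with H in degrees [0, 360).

(348, 61, 39)

Hue: 333 − 9 = 324°, but |324| > 180 so the shorter arc goes the other way: Δh = 324 − 360 = -36°.
H = 9 + 0.59 × (-36) = -12.24 → -12 → -12 mod 360 = 348°
S = 66 + 0.59 × (57 − 66) = 60.69 → 61%
L = 41 + 0.59 × (37 − 41) = 38.64 → 39%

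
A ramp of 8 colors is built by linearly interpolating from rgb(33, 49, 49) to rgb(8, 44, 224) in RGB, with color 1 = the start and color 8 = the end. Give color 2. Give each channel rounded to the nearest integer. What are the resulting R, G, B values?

With 8 swatches and endpoints inclusive, swatch 2 sits at t = (2 − 1)/(8 − 1) = 1/7 ≈ 0.1429.
R = 33 + 0.1429 × (8 − 33) = 29.428 → 29
G = 49 + 0.1429 × (44 − 49) = 48.285 → 48
B = 49 + 0.1429 × (224 − 49) = 74.007 → 74

(29, 48, 74)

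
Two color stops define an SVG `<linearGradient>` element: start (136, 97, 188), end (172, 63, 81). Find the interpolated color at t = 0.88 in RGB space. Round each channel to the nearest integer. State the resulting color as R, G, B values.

(168, 67, 94)

R = 136 + 0.88 × (172 − 136) = 136 + 0.88 × 36 = 167.68 → 168
G = 97 + 0.88 × (63 − 97) = 97 + 0.88 × -34 = 67.08 → 67
B = 188 + 0.88 × (81 − 188) = 188 + 0.88 × -107 = 93.84 → 94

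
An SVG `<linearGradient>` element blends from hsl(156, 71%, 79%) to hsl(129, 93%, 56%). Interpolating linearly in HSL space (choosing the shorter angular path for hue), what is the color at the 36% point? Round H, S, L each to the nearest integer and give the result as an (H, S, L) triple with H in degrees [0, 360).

(146, 79, 71)

Hue arc: Δh = 129 − 156 = -27° (|Δh| ≤ 180, already the shorter path).
H = 156 + 0.36 × (-27) = 146.28 → 146°
S = 71 + 0.36 × (93 − 71) = 78.92 → 79%
L = 79 + 0.36 × (56 − 79) = 70.72 → 71%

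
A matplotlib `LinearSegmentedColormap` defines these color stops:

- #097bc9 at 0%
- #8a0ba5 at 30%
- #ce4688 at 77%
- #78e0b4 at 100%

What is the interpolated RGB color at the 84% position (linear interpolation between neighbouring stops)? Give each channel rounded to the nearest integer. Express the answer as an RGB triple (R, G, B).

84% lies between the 77% and 100% stops, so the local fraction is t = (84 − 77)/(100 − 77) = 7/23 ≈ 0.3043.
#ce4688 → (206, 70, 136); #78e0b4 → (120, 224, 180).
R = 206 + 0.3043 × (120 − 206) = 179.83 → 180
G = 70 + 0.3043 × (224 − 70) = 116.862 → 117
B = 136 + 0.3043 × (180 − 136) = 149.389 → 149

(180, 117, 149)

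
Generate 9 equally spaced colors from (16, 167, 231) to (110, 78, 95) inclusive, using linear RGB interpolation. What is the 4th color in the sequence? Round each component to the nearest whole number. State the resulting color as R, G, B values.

With 9 swatches and endpoints inclusive, swatch 4 sits at t = (4 − 1)/(9 − 1) = 3/8 ≈ 0.375.
R = 16 + 0.375 × (110 − 16) = 51.25 → 51
G = 167 + 0.375 × (78 − 167) = 133.625 → 134
B = 231 + 0.375 × (95 − 231) = 180 → 180

(51, 134, 180)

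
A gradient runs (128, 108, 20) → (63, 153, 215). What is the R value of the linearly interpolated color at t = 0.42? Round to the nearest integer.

101

R = 128 + 0.42 × (63 − 128) = 100.7 → 101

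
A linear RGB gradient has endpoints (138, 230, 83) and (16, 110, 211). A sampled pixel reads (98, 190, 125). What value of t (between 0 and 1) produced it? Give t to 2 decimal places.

Invert the lerp on the B channel (largest span, 128): t = (125 − 83) / (211 − 83) = 42/128 = 0.32812.
Check on R: (98 − 138)/(16 − 138) = 0.3279 ✓

0.33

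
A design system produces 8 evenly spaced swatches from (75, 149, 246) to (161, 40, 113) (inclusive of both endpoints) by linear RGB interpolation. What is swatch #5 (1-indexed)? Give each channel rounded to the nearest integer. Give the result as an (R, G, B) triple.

(124, 87, 170)

With 8 swatches and endpoints inclusive, swatch 5 sits at t = (5 − 1)/(8 − 1) = 4/7 ≈ 0.5714.
R = 75 + 0.5714 × (161 − 75) = 124.14 → 124
G = 149 + 0.5714 × (40 − 149) = 86.717 → 87
B = 246 + 0.5714 × (113 − 246) = 170.004 → 170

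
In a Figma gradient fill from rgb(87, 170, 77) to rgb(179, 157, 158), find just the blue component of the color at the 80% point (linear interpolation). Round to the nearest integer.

B = 77 + 0.8 × (158 − 77) = 141.8 → 142

142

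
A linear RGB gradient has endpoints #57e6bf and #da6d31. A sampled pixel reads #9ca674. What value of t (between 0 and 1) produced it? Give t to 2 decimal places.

Invert the lerp on the B channel (largest span, 142): t = (116 − 191) / (49 − 191) = -75/-142 = 0.52817.
Check on R: (156 − 87)/(218 − 87) = 0.5267 ✓

0.53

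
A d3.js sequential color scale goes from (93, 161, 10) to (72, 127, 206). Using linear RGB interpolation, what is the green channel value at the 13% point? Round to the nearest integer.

157

G = 161 + 0.13 × (127 − 161) = 156.58 → 157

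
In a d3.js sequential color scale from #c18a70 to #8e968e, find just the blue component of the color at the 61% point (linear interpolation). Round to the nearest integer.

B₁ = 112 (from #c18a70), B₂ = 142 (from #8e968e).
B = 112 + 0.61 × (142 − 112) = 130.3 → 130

130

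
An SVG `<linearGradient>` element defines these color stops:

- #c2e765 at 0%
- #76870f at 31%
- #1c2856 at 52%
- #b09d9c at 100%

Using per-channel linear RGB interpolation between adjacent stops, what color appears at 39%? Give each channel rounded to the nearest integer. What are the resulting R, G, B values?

(84, 99, 42)

39% lies between the 31% and 52% stops, so the local fraction is t = (39 − 31)/(52 − 31) = 8/21 ≈ 0.381.
#76870f → (118, 135, 15); #1c2856 → (28, 40, 86).
R = 118 + 0.381 × (28 − 118) = 83.71 → 84
G = 135 + 0.381 × (40 − 135) = 98.805 → 99
B = 15 + 0.381 × (86 − 15) = 42.051 → 42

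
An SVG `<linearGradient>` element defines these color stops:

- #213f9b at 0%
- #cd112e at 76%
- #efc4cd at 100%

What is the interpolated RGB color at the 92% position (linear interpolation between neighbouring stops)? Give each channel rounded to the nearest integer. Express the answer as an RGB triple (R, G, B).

(228, 136, 152)

92% lies between the 76% and 100% stops, so the local fraction is t = (92 − 76)/(100 − 76) = 16/24 ≈ 0.6667.
#cd112e → (205, 17, 46); #efc4cd → (239, 196, 205).
R = 205 + 0.6667 × (239 − 205) = 227.668 → 228
G = 17 + 0.6667 × (196 − 17) = 136.339 → 136
B = 46 + 0.6667 × (205 − 46) = 152.005 → 152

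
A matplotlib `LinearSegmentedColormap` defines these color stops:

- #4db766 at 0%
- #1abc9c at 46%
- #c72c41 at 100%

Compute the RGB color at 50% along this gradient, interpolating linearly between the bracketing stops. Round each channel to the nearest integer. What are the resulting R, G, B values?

50% lies between the 46% and 100% stops, so the local fraction is t = (50 − 46)/(100 − 46) = 4/54 ≈ 0.0741.
#1abc9c → (26, 188, 156); #c72c41 → (199, 44, 65).
R = 26 + 0.0741 × (199 − 26) = 38.819 → 39
G = 188 + 0.0741 × (44 − 188) = 177.33 → 177
B = 156 + 0.0741 × (65 − 156) = 149.257 → 149

(39, 177, 149)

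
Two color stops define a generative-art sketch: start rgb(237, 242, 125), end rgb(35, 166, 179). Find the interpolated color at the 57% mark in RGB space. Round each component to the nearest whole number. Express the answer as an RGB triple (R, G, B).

(122, 199, 156)

57% corresponds to t = 0.57.
R = 237 + 0.57 × (35 − 237) = 237 + 0.57 × -202 = 121.86 → 122
G = 242 + 0.57 × (166 − 242) = 242 + 0.57 × -76 = 198.68 → 199
B = 125 + 0.57 × (179 − 125) = 125 + 0.57 × 54 = 155.78 → 156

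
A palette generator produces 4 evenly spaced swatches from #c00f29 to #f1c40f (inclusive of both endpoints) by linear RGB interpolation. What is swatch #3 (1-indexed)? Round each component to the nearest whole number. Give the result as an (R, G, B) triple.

(225, 136, 24)

With 4 swatches and endpoints inclusive, swatch 3 sits at t = (3 − 1)/(4 − 1) = 2/3 ≈ 0.6667.
#c00f29 → (192, 15, 41); #f1c40f → (241, 196, 15).
R = 192 + 0.6667 × (241 − 192) = 224.668 → 225
G = 15 + 0.6667 × (196 − 15) = 135.673 → 136
B = 41 + 0.6667 × (15 − 41) = 23.666 → 24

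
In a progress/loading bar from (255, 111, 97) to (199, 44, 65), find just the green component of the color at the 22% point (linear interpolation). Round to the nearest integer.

G = 111 + 0.22 × (44 − 111) = 96.26 → 96

96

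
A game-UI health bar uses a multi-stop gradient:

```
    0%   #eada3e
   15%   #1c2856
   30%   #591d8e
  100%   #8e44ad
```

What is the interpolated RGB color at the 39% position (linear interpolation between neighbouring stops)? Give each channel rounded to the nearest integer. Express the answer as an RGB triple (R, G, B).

39% lies between the 30% and 100% stops, so the local fraction is t = (39 − 30)/(100 − 30) = 9/70 ≈ 0.1286.
#591d8e → (89, 29, 142); #8e44ad → (142, 68, 173).
R = 89 + 0.1286 × (142 − 89) = 95.816 → 96
G = 29 + 0.1286 × (68 − 29) = 34.015 → 34
B = 142 + 0.1286 × (173 − 142) = 145.987 → 146

(96, 34, 146)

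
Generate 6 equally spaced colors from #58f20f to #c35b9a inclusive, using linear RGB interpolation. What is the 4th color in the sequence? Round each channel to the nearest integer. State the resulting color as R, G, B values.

(152, 151, 98)

With 6 swatches and endpoints inclusive, swatch 4 sits at t = (4 − 1)/(6 − 1) = 3/5 ≈ 0.6.
#58f20f → (88, 242, 15); #c35b9a → (195, 91, 154).
R = 88 + 0.6 × (195 − 88) = 152.2 → 152
G = 242 + 0.6 × (91 − 242) = 151.4 → 151
B = 15 + 0.6 × (154 − 15) = 98.4 → 98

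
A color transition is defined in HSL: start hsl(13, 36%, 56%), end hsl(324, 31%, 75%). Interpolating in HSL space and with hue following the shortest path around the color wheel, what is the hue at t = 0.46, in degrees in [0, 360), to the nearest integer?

350

Hue: 324 − 13 = 311°, but |311| > 180 so the shorter arc goes the other way: Δh = 311 − 360 = -49°.
H = 13 + 0.46 × (-49) = -9.54 → -10 → -10 mod 360 = 350°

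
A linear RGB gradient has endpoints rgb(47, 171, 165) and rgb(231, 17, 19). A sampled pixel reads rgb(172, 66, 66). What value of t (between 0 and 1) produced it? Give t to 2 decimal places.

0.68

Invert the lerp on the R channel (largest span, 184): t = (172 − 47) / (231 − 47) = 125/184 = 0.67935.
Check on G: (66 − 171)/(17 − 171) = 0.6818 ✓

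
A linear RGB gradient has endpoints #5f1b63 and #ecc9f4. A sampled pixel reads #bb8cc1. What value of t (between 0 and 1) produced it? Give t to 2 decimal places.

0.65

Invert the lerp on the G channel (largest span, 174): t = (140 − 27) / (201 − 27) = 113/174 = 0.64943.
Check on R: (187 − 95)/(236 − 95) = 0.6525 ✓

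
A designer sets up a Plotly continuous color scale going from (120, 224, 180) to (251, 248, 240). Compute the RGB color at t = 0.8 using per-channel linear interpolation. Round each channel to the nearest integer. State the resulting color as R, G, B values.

(225, 243, 228)

R = 120 + 0.8 × (251 − 120) = 120 + 0.8 × 131 = 224.8 → 225
G = 224 + 0.8 × (248 − 224) = 224 + 0.8 × 24 = 243.2 → 243
B = 180 + 0.8 × (240 − 180) = 180 + 0.8 × 60 = 228 → 228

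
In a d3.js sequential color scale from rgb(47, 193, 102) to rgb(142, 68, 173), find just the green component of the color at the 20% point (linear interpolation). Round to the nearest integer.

G = 193 + 0.2 × (68 − 193) = 168 → 168

168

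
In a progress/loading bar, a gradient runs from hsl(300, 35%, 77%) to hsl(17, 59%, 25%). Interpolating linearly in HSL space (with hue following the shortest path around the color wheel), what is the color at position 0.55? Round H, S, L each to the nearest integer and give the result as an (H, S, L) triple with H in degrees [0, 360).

(342, 48, 48)

Hue: 17 − 300 = -283°, but |-283| > 180 so the shorter arc goes the other way: Δh = -283 + 360 = 77°.
H = 300 + 0.55 × (77) = 342.35 → 342°
S = 35 + 0.55 × (59 − 35) = 48.2 → 48%
L = 77 + 0.55 × (25 − 77) = 48.4 → 48%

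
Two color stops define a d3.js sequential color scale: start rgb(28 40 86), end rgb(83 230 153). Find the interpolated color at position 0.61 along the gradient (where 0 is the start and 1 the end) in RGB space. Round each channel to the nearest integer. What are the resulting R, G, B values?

(62, 156, 127)

R = 28 + 0.61 × (83 − 28) = 28 + 0.61 × 55 = 61.55 → 62
G = 40 + 0.61 × (230 − 40) = 40 + 0.61 × 190 = 155.9 → 156
B = 86 + 0.61 × (153 − 86) = 86 + 0.61 × 67 = 126.87 → 127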